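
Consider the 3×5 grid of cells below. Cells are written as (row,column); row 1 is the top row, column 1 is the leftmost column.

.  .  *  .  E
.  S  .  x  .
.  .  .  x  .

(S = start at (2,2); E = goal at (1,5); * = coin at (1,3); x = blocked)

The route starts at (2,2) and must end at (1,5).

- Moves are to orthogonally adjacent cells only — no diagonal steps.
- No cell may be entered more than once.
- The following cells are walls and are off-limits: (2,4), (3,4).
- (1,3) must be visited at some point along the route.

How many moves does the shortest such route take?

Any route passes through (1,3) somewhere between (2,2) and (1,5). Summing Manhattan distances along the two legs ((2,2) → (1,3) → (1,5)) gives a lower bound of 2 + 2 = 4 moves.
A route of 4 moves achieves this: (2,2) → (1,2) → (1,3) → (1,4) → (1,5).
Since 4 matches the lower bound, it is optimal.

4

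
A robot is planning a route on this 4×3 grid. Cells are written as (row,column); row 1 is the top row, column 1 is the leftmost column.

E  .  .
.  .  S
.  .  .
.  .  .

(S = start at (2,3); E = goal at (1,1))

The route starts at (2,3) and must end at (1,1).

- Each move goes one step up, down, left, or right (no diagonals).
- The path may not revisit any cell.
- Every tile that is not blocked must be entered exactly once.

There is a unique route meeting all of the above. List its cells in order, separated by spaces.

Need to visit all 12 open cells exactly once, starting at (2,3) and ending at (1,1).
Cell (4,3) has only two open neighbours ((3,3) and (4,2)), so the path must pass straight through it: one of those is the cell it's entered from and the other is where it exits.
Route from (2,3): up 1 to (1,3), left 1 to (1,2), down 2 to (3,2), right 1 to (3,3), down 1 to (4,3), left 2 to (4,1), up 3 to (1,1) — 11 moves in all.
Check: all 12 open cells covered.

(2,3) (1,3) (1,2) (2,2) (3,2) (3,3) (4,3) (4,2) (4,1) (3,1) (2,1) (1,1)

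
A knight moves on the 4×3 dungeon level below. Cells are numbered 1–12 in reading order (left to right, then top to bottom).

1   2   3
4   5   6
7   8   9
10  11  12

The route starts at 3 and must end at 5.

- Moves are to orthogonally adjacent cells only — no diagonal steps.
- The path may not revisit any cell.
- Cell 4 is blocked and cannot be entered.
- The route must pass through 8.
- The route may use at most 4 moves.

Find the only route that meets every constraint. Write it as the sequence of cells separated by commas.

3, 6, 9, 8, 5

Any route must reach 8 and still end at 5 within 4 moves, so the order of the required stops is forced.
Route from 3: down 2 to 9, left 1 to 8, up 1 to 5 — 4 moves in all.
Check: all required cells visited; 4 ≤ 4 moves.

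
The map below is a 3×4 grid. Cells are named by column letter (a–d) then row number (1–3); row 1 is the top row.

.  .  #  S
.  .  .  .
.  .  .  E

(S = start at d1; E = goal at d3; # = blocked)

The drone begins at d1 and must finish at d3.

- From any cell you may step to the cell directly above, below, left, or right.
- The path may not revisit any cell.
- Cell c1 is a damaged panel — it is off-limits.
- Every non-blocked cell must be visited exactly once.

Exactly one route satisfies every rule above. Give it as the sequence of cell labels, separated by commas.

d1, d2, c2, b2, b1, a1, a2, a3, b3, c3, d3

Need to visit all 11 open cells exactly once, starting at d1 and ending at d3.
Cell a3 has only two open neighbours (a2 and b3), so the path must pass straight through it: one of those is the cell it's entered from and the other is where it exits.
Route from d1: down 1 to d2, left 2 to b2, up 1 to b1, left 1 to a1, down 2 to a3, right 3 to d3 — 10 moves in all.
Check: all 11 open cells covered.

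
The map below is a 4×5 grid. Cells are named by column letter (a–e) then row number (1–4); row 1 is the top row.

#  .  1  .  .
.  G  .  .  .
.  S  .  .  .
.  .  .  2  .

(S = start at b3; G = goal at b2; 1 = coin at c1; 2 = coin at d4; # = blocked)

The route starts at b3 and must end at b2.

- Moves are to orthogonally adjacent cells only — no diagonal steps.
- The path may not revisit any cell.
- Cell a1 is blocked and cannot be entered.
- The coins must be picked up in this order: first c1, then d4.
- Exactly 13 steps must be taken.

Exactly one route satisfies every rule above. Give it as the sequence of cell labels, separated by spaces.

The waypoints must appear in the order c1, d4, with no cell reused.
Route from b3: right 1 to c3, up 2 to c1, right 1 to d1, down 3 to d4, left 3 to a4, up 2 to a2, right 1 to b2 — 13 moves in all.
Check: order respected (1 at step 3, 2 at step 7); 13 moves as required.

b3 c3 c2 c1 d1 d2 d3 d4 c4 b4 a4 a3 a2 b2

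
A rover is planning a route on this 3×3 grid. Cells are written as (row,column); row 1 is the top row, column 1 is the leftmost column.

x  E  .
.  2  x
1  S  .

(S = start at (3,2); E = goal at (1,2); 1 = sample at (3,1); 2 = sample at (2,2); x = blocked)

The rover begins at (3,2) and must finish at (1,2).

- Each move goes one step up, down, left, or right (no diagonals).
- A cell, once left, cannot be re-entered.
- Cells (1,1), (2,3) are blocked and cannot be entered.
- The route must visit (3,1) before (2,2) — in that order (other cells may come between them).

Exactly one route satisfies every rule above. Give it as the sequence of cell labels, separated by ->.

(3,2) -> (3,1) -> (2,1) -> (2,2) -> (1,2)

The waypoints must appear in the order (3,1), (2,2), with no cell reused.
Route from (3,2): left 1 to (3,1), up 1 to (2,1), right 1 to (2,2), up 1 to (1,2) — 4 moves in all.
Check: order respected (1 at step 1, 2 at step 3).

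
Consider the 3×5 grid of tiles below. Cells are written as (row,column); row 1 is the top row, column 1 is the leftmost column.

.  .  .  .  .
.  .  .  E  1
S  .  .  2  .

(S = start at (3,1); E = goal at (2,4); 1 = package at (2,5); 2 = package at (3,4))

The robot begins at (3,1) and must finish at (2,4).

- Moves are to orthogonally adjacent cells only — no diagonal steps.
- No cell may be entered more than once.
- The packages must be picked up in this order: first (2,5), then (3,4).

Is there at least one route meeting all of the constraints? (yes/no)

One route that works: (3,1) → (2,1) → (1,1) → (1,2) → (1,3) → (1,4) → (1,5) → (2,5) → (3,5) → (3,4) → (2,4).

yes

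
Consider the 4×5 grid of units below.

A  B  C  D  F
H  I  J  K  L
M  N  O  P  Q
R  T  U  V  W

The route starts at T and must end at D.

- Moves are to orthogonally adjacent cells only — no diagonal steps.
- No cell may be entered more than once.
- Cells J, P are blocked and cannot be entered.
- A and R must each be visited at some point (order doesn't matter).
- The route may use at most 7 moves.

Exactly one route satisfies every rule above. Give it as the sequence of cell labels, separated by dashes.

T - R - M - H - A - B - C - D

The 7-move cap with required stops at A, R leaves no slack for detours.
Route from T: left 1 to R, up 3 to A, right 3 to D — 7 moves in all.
Check: all required cells visited; 7 ≤ 7 moves.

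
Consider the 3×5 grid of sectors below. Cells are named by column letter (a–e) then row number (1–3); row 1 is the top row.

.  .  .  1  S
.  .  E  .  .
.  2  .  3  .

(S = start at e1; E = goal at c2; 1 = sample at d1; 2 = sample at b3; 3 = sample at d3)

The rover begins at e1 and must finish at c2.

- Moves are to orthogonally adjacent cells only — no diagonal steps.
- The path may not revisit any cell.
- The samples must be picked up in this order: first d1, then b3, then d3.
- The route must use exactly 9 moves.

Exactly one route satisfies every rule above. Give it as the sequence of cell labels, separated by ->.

e1 -> d1 -> c1 -> b1 -> b2 -> b3 -> c3 -> d3 -> d2 -> c2

The waypoints must appear in the order d1, b3, d3, with no cell reused.
Route from e1: left 3 to b1, down 2 to b3, right 2 to d3, up 1 to d2, left 1 to c2 — 9 moves in all.
Check: order respected (1 at step 1, 2 at step 5, 3 at step 7); 9 moves as required.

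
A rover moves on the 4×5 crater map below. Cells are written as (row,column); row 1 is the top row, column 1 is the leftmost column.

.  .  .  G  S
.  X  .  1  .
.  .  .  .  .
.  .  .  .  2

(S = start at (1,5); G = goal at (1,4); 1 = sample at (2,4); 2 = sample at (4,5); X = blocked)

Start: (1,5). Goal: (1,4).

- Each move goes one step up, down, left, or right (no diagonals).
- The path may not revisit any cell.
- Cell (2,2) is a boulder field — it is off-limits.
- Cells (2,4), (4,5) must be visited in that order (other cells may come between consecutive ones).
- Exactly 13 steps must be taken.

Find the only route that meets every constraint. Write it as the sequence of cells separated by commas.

The waypoints must appear in the order (2,4), (4,5), with no cell reused.
Route from (1,5): down to (2,5), left to (2,4), down to (3,4), right to (3,5), down to (4,5), 3× left (reaching (4,2)), up to (3,2), right to (3,3), 2× up (reaching (1,3)), right to (1,4) — 13 moves in all.
Check: order respected (1 at step 2, 2 at step 5); 13 moves as required.

(1,5), (2,5), (2,4), (3,4), (3,5), (4,5), (4,4), (4,3), (4,2), (3,2), (3,3), (2,3), (1,3), (1,4)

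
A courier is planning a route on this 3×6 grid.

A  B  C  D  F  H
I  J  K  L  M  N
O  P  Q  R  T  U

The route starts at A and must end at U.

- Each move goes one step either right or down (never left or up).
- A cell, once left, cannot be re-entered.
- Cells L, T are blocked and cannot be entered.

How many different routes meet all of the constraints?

2

A right/down-only route from A to U makes exactly 2 down-moves and 5 right-moves in some order.
With no other constraints that would be C(7,2) = 21 routes.
Subtract routes through each blocked cell (inclusion–exclusion for overlaps): − through L: 12 − through T: 15 + through L&T: 8 → 2.
That gives 2 routes.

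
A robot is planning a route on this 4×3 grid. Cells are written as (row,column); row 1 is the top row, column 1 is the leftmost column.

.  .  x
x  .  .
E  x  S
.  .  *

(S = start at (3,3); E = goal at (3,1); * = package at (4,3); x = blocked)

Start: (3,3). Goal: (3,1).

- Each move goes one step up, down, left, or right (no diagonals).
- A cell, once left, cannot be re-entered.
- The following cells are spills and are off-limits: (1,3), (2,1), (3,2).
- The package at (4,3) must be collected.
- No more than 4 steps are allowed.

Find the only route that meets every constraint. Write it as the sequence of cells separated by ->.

The budget equals the shortest possible length, so every move has to be on a shortest route through the required cells.
Route from (3,3): down 1 to (4,3), left 2 to (4,1), up 1 to (3,1) — 4 moves in all.
Check: all required cells visited; 4 ≤ 4 moves.

(3,3) -> (4,3) -> (4,2) -> (4,1) -> (3,1)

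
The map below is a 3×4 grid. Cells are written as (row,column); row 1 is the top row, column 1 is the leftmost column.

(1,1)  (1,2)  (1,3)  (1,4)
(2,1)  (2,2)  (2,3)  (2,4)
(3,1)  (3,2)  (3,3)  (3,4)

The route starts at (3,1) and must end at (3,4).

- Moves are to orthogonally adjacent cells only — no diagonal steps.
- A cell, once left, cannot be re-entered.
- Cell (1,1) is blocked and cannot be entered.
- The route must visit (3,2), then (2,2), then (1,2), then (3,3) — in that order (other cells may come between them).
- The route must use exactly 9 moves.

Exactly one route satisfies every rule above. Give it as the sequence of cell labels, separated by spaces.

The waypoints must appear in the order (3,2), (2,2), (1,2), (3,3), with no cell reused.
Route from (3,1): right to (3,2), 2× up (reaching (1,2)), 2× right (reaching (1,4)), down to (2,4), left to (2,3), down to (3,3), right to (3,4) — 9 moves in all.
Check: order respected ((3,2) at step 1, (2,2) at step 2, (1,2) at step 3, (3,3) at step 8); 9 moves as required.

(3,1) (3,2) (2,2) (1,2) (1,3) (1,4) (2,4) (2,3) (3,3) (3,4)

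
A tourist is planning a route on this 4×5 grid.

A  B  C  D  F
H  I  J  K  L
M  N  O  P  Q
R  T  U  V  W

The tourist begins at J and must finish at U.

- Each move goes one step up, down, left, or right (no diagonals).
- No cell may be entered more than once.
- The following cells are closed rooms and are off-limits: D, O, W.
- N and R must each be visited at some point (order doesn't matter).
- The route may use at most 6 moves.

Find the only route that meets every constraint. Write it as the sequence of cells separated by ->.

J -> I -> N -> M -> R -> T -> U

The budget equals the shortest possible length, so every move has to be on a shortest route through the required cells.
Route from J: left 1 to I, down 1 to N, left 1 to M, down 1 to R, right 2 to U — 6 moves in all.
Check: all required cells visited; 6 ≤ 6 moves.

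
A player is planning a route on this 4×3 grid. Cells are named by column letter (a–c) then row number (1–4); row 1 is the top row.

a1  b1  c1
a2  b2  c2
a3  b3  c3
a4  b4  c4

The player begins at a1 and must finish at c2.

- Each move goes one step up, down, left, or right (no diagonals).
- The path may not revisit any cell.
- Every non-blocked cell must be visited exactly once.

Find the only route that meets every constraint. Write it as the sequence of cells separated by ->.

a1 -> a2 -> a3 -> a4 -> b4 -> c4 -> c3 -> b3 -> b2 -> b1 -> c1 -> c2

Need to visit all 12 open cells exactly once, starting at a1 and ending at c2.
Cell c4 has only two open neighbours (c3 and b4), so the path must pass straight through it: one of those is the cell it's entered from and the other is where it exits.
Route from a1: down 3 to a4, right 2 to c4, up 1 to c3, left 1 to b3, up 2 to b1, right 1 to c1, down 1 to c2 — 11 moves in all.
Check: all 12 open cells covered.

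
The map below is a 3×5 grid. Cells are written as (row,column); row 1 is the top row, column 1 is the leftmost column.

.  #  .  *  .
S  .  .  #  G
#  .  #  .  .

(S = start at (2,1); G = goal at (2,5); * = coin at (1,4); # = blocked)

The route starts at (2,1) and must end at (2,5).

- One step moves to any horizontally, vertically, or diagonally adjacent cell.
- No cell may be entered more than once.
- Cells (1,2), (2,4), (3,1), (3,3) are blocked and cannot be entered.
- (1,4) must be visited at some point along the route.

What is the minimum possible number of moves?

Any route passes through (1,4) somewhere between (2,1) and (2,5). Summing Chebyshev distances along the two legs ((2,1) → (1,4) → (2,5)) gives a lower bound of 3 + 1 = 4 moves.
A route of 4 moves achieves this: (2,1) → (2,2) → (1,3) → (1,4) → (2,5).
Since 4 matches the lower bound, it is optimal.

4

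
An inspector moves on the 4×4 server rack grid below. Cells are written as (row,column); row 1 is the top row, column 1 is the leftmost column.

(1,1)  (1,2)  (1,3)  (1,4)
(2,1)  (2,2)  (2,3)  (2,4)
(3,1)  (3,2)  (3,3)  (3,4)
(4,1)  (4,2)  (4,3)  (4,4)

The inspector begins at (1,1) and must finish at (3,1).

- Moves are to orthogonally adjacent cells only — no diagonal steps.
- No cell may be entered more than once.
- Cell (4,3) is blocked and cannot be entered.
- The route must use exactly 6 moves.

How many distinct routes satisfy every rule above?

7

Need simple routes of exactly 6 moves from (1,1) to (3,1) (Manhattan distance 2, so 2 moves are spent on a detour and 2 undoing it).
Enumerating: (1,1) (2,1) (2,2) (3,2) (4,2) (4,1) (3,1) | (1,1) (2,1) (2,2) (2,3) (3,3) (3,2) (3,1) | (1,1) (1,2) (2,2) (3,2) (4,2) (4,1) (3,1) | (1,1) (1,2) (2,2) (2,3) (3,3) (3,2) (3,1) | (1,1) (1,2) (1,3) (2,3) (3,3) (3,2) (3,1) | (1,1) (1,2) (1,3) (2,3) (2,2) (3,2) (3,1) | (1,1) (1,2) (1,3) (2,3) (2,2) (2,1) (3,1).
That gives 7 routes.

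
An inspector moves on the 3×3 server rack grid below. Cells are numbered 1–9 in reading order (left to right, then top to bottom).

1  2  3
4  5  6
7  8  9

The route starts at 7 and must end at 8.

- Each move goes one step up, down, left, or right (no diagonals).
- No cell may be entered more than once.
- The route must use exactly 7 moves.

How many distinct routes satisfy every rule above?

4

Need simple routes of exactly 7 moves from 7 to 8 (Manhattan distance 1, so 3 moves are spent on a detour and 3 undoing it).
Enumerating: 7 4 1 2 5 6 9 8 | 7 4 1 2 3 6 9 8 | 7 4 1 2 3 6 5 8 | 7 4 5 2 3 6 9 8.
That gives 4 routes.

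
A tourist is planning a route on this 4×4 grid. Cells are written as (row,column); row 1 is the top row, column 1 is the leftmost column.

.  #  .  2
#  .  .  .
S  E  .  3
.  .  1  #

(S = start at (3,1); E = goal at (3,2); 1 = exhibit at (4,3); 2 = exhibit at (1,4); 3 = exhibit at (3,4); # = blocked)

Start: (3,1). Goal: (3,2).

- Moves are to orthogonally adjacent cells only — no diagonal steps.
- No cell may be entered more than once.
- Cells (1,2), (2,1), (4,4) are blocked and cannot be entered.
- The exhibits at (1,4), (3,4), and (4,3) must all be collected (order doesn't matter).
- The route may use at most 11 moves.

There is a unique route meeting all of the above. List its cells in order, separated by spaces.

(3,1) (4,1) (4,2) (4,3) (3,3) (3,4) (2,4) (1,4) (1,3) (2,3) (2,2) (3,2)

The budget equals the shortest possible length, so every move has to be on a shortest route through the required cells.
Route from (3,1): down to (4,1), 2× right (reaching (4,3)), up to (3,3), right to (3,4), 2× up (reaching (1,4)), left to (1,3), down to (2,3), left to (2,2), down to (3,2) — 11 moves in all.
Check: all required cells visited; 11 ≤ 11 moves.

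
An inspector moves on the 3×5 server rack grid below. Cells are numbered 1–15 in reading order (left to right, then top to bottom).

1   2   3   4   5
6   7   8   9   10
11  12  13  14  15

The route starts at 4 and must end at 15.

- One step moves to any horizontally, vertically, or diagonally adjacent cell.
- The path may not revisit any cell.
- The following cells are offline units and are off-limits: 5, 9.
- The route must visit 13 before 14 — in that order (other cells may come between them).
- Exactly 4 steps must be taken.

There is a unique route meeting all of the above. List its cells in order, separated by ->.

The waypoints must appear in the order 13, 14, with no cell reused.
Route from 4: down-left to 8, down to 13, 2× right (reaching 15) — 4 moves in all.
Check: order respected (13 at step 2, 14 at step 3); 4 moves as required.

4 -> 8 -> 13 -> 14 -> 15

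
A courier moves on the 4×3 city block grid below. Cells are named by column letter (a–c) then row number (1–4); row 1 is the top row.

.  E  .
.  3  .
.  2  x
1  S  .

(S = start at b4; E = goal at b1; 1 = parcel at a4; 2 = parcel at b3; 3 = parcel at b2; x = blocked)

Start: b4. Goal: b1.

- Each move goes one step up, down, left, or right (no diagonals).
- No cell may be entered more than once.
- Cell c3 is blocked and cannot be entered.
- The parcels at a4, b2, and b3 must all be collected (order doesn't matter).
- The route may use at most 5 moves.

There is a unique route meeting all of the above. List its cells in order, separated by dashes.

The 5-move cap with required stops at a4, b2, b3 leaves no slack for detours.
Route from b4: left 1 to a4, up 1 to a3, right 1 to b3, up 2 to b1 — 5 moves in all.
Check: all required cells visited; 5 ≤ 5 moves.

b4 - a4 - a3 - b3 - b2 - b1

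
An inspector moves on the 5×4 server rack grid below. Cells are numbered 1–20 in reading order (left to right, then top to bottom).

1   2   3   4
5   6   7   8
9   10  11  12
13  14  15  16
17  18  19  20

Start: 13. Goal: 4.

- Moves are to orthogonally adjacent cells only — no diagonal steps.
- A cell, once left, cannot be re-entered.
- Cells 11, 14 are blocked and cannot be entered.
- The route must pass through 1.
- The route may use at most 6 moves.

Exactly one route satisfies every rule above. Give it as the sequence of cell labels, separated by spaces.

The 6-move cap with required stops at 1 leaves no slack for detours.
Route from 13: up 3 to 1, right 3 to 4 — 6 moves in all.
Check: all required cells visited; 6 ≤ 6 moves.

13 9 5 1 2 3 4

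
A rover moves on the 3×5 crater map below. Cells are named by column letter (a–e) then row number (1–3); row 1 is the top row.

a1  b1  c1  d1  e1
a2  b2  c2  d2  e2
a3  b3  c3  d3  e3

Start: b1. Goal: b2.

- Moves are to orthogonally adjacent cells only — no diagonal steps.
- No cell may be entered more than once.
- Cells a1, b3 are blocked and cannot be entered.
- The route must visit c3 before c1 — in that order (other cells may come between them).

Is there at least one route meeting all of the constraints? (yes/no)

no

Ignoring the required order, 4 revisit-free routes from b1 to b2 pass through all of c3 and c1; the waypoint orders that occur are c1 → c3 (4) — never c3 → c1.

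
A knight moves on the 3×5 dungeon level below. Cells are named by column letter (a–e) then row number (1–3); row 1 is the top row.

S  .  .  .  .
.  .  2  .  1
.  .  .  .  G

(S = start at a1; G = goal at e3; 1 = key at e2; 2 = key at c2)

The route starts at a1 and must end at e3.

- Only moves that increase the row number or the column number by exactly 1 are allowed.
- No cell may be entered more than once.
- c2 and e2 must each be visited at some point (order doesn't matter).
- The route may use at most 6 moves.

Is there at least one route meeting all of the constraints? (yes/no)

yes

One route that works: a1 → a2 → b2 → c2 → d2 → e2 → e3.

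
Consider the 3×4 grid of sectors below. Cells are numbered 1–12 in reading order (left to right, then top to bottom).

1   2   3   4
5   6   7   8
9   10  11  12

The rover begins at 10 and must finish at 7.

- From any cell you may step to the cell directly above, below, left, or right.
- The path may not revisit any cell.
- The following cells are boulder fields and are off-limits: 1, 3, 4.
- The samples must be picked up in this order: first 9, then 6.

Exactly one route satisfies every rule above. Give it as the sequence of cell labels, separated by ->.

10 -> 9 -> 5 -> 6 -> 7

The waypoints must appear in the order 9, 6, with no cell reused.
Route from 10: left 1 to 9, up 1 to 5, right 2 to 7 — 4 moves in all.
Check: order respected (9 at step 1, 6 at step 3).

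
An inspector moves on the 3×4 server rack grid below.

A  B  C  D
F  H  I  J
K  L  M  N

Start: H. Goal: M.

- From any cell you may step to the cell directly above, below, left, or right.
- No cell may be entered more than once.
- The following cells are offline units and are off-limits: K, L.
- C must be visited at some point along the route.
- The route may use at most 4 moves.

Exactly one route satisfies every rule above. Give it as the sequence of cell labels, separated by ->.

The 4-move cap with required stops at C leaves no slack for detours.
Route from H: up to B, right to C, 2× down (reaching M) — 4 moves in all.
Check: all required cells visited; 4 ≤ 4 moves.

H -> B -> C -> I -> M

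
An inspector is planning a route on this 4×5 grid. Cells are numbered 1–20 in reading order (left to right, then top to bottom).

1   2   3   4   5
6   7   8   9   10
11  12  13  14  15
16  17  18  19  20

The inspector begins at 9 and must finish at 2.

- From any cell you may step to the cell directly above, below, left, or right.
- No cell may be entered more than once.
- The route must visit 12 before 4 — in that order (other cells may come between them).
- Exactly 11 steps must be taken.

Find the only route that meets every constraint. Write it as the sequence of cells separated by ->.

The waypoints must appear in the order 12, 4, with no cell reused.
Route from 9: 2× left (reaching 7), down to 12, 3× right (reaching 15), 2× up (reaching 5), 3× left (reaching 2) — 11 moves in all.
Check: order respected (12 at step 3, 4 at step 9); 11 moves as required.

9 -> 8 -> 7 -> 12 -> 13 -> 14 -> 15 -> 10 -> 5 -> 4 -> 3 -> 2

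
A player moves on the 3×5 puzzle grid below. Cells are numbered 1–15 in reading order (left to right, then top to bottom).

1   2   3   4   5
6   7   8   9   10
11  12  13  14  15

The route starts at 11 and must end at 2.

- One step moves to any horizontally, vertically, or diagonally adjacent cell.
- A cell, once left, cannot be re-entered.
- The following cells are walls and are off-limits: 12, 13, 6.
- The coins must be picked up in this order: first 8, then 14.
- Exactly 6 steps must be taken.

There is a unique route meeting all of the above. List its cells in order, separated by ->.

The waypoints must appear in the order 8, 14, with no cell reused.
Route from 11: up-right to 7, right to 8, down-right to 14, up to 9, up-left to 3, left to 2 — 6 moves in all.
Check: order respected (8 at step 2, 14 at step 3); 6 moves as required.

11 -> 7 -> 8 -> 14 -> 9 -> 3 -> 2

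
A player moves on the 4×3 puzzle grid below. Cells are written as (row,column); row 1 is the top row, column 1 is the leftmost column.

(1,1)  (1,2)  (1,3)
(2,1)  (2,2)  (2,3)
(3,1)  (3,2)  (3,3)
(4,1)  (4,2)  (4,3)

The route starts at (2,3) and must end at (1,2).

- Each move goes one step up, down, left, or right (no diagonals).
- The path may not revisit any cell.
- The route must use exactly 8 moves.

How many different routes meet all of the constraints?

Need simple routes of exactly 8 moves from (2,3) to (1,2) (Manhattan distance 2, so 3 moves are spent on a detour and 3 undoing it).
Branch systematically from the start, pruning whenever the remaining move budget drops below the Manhattan distance to (1,2) or differs from it in parity. Grouping the completions by first move — via (3,3): 8; via (2,2): 1 (no valid completion starts via (1,3)) — and summing: 8 + 1 = 9.
That gives 9 routes.

9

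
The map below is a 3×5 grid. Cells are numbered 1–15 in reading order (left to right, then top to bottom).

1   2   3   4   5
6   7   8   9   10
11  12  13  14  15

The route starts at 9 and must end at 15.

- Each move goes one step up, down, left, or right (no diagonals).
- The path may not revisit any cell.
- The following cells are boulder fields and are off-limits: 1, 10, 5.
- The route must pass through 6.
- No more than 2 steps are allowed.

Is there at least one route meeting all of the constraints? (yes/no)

no

Even ignoring the no-revisit rule, getting from 9 to 15 via 6 needs at least 3 + 5 = 8 moves (Manhattan distance per leg), which exceeds the 2-move limit.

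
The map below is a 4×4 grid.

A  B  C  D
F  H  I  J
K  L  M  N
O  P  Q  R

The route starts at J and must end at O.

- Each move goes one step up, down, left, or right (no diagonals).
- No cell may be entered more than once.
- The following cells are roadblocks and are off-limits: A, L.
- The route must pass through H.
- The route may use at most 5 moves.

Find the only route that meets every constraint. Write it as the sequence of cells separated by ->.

The 5-move cap with required stops at H leaves no slack for detours.
Route from J: 3× left (reaching F), 2× down (reaching O) — 5 moves in all.
Check: all required cells visited; 5 ≤ 5 moves.

J -> I -> H -> F -> K -> O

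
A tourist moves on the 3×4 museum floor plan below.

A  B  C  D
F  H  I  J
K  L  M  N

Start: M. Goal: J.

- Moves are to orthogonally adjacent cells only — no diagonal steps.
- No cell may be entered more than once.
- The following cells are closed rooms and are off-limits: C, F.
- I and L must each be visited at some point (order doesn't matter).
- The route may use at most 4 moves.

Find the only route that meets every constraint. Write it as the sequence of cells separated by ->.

Any route must reach I and L and still end at J within 4 moves, so the order of the required stops is forced.
Route from M: left 1 to L, up 1 to H, right 2 to J — 4 moves in all.
Check: all required cells visited; 4 ≤ 4 moves.

M -> L -> H -> I -> J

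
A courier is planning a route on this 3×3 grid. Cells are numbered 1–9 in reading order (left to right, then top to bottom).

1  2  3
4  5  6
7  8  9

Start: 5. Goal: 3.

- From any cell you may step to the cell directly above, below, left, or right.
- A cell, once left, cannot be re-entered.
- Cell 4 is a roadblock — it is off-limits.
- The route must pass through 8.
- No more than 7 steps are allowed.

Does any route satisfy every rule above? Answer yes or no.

One route that works: 5 → 8 → 9 → 6 → 3.

yes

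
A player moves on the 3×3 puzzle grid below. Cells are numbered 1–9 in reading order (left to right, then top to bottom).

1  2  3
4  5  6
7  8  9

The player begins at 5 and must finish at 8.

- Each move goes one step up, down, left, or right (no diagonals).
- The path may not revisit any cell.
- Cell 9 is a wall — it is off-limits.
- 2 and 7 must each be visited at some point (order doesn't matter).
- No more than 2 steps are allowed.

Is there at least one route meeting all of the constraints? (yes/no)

no

Even ignoring the no-revisit rule, getting from 5 to 8, taking the cheapest ordering 5 → 2 → 7 → 8 needs at least 1 + 3 + 1 = 5 moves (Manhattan distance per leg), which exceeds the 2-move limit.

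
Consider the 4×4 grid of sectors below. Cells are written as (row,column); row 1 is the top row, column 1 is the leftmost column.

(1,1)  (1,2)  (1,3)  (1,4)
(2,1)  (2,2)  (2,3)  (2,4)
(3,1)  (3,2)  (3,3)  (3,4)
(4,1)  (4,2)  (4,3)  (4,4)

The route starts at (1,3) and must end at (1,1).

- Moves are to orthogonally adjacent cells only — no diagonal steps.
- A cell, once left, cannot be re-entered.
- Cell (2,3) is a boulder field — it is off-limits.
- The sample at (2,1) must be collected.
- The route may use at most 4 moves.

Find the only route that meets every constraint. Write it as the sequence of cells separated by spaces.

Any route must reach (2,1) and still end at (1,1) within 4 moves, so the order of the required stops is forced.
Route from (1,3): left 1 to (1,2), down 1 to (2,2), left 1 to (2,1), up 1 to (1,1) — 4 moves in all.
Check: all required cells visited; 4 ≤ 4 moves.

(1,3) (1,2) (2,2) (2,1) (1,1)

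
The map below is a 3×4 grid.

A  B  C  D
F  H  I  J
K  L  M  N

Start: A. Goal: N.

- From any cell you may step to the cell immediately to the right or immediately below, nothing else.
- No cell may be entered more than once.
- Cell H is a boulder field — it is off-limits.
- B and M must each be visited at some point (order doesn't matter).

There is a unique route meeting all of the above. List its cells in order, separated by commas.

A, B, C, I, M, N

Moves only go right or down, so the column and row indices never decrease.
Route from A: right 2 to C, down 2 to M, right 1 to N — 5 moves in all.
Check: all required cells visited.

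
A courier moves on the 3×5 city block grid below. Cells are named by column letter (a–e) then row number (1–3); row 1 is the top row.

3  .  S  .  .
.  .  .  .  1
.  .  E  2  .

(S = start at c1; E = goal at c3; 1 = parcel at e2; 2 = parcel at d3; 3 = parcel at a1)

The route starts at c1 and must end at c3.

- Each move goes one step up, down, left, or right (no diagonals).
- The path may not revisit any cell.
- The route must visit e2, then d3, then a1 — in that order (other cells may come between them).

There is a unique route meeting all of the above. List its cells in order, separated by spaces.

c1 d1 e1 e2 e3 d3 d2 c2 b2 b1 a1 a2 a3 b3 c3

The waypoints must appear in the order e2, d3, a1, with no cell reused.
Route from c1: 2× right (reaching e1), 2× down (reaching e3), left to d3, up to d2, 2× left (reaching b2), up to b1, left to a1, 2× down (reaching a3), 2× right (reaching c3) — 14 moves in all.
Check: order respected (1 at step 3, 2 at step 5, 3 at step 10).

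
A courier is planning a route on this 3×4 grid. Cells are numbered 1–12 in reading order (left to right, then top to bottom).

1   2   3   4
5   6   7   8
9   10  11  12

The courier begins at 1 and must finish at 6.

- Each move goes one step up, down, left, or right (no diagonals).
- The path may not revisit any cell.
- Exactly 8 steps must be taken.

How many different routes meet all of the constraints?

7

Need simple routes of exactly 8 moves from 1 to 6 (Manhattan distance 2, so 3 moves are spent on a detour and 3 undoing it).
Enumerating: 1 5 9 10 11 7 3 2 6 | 1 5 9 10 11 12 8 7 6 | 1 2 3 7 11 10 9 5 6 | 1 2 3 7 8 12 11 10 6 | 1 2 3 4 8 12 11 7 6 | 1 2 3 4 8 12 11 10 6 | 1 2 3 4 8 7 11 10 6.
That gives 7 routes.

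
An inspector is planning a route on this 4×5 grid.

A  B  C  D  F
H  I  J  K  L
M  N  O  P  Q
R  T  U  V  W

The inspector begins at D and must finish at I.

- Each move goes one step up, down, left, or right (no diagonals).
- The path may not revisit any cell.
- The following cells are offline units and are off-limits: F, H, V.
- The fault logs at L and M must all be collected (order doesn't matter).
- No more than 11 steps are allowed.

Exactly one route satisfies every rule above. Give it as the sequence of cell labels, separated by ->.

Any route must reach L and M and still end at I within 11 moves, so the order of the required stops is forced.
Route from D: down 1 to K, right 1 to L, down 1 to Q, left 2 to O, down 1 to U, left 2 to R, up 1 to M, right 1 to N, up 1 to I — 11 moves in all.
Check: all required cells visited; 11 ≤ 11 moves.

D -> K -> L -> Q -> P -> O -> U -> T -> R -> M -> N -> I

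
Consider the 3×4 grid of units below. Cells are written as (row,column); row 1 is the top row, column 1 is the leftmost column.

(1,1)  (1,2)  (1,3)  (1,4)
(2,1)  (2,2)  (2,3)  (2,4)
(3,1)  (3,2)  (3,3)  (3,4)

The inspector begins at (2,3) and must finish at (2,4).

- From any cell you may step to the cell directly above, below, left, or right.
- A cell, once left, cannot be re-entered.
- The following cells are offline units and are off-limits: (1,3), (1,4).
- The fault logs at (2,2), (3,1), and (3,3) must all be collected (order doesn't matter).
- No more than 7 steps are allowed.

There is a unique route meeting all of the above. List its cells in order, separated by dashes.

The 7-move cap with required stops at (2,2), (3,1), (3,3) leaves no slack for detours.
Route from (2,3): 2× left (reaching (2,1)), down to (3,1), 3× right (reaching (3,4)), up to (2,4) — 7 moves in all.
Check: all required cells visited; 7 ≤ 7 moves.

(2,3) - (2,2) - (2,1) - (3,1) - (3,2) - (3,3) - (3,4) - (2,4)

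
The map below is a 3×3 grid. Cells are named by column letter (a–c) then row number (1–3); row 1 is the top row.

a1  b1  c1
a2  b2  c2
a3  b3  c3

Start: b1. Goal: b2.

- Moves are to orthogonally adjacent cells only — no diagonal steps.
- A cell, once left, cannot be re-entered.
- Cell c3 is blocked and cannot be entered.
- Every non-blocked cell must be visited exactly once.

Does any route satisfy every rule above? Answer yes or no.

Exhausting the options from b1, every branch either dead-ends against blocked cells, would have to re-enter a cell already used, or reaches the goal with a constraint still unmet.

no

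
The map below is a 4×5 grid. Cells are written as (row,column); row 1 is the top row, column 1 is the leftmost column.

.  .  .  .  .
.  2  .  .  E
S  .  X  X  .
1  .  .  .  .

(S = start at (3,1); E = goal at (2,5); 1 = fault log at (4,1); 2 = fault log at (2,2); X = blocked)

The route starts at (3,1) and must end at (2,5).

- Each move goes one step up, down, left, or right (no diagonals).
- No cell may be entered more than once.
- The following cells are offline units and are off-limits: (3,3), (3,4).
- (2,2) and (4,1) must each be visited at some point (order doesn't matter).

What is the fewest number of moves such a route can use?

Any route passes through (2,2) and (4,1) in some order between (3,1) and (2,5). Summing Manhattan distances along each leg and taking the cheapest ordering ((3,1) → (4,1) → (2,2) → (2,5)) gives a lower bound of 1 + 3 + 3 = 7 moves.
A route of 7 moves achieves this: (3,1) → (4,1) → (4,2) → (3,2) → (2,2) → (2,3) → (2,4) → (2,5).
Since 7 matches the lower bound, it is optimal.

7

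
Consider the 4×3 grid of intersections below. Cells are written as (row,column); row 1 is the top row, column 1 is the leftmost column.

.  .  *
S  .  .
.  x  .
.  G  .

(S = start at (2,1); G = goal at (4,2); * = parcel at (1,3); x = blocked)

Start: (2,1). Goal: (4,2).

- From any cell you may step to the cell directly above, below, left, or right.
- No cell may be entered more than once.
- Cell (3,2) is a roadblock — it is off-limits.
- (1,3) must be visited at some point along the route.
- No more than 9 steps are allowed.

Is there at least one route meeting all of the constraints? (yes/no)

yes

One route that works: (2,1) → (1,1) → (1,2) → (1,3) → (2,3) → (3,3) → (4,3) → (4,2).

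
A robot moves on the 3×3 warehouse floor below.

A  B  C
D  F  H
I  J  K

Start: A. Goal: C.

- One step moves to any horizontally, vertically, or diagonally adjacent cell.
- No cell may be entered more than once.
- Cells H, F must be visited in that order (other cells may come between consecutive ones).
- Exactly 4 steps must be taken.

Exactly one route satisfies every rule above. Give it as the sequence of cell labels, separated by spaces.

A B H F C

The waypoints must appear in the order H, F, with no cell reused.
Route from A: right 1 to B, down-right 1 to H, left 1 to F, up-right 1 to C — 4 moves in all.
Check: order respected (H at step 2, F at step 3); 4 moves as required.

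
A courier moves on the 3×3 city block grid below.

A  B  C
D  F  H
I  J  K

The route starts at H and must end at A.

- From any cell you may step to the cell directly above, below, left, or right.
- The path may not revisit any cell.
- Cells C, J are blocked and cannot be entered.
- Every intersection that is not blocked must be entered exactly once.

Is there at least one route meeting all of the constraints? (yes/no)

Cell I has only one open neighbour but is neither the start nor the goal, so a Hamiltonian route would have to both enter and leave it through the same neighbour — impossible without revisiting.

no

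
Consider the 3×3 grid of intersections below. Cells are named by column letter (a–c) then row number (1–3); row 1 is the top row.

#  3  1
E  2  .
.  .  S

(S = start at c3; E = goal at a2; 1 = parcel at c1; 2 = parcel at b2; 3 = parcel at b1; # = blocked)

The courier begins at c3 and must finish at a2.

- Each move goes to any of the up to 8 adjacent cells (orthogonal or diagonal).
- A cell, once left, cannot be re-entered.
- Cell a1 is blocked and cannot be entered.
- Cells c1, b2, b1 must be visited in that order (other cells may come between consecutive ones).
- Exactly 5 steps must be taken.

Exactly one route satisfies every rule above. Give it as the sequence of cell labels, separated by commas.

The waypoints must appear in the order c1, b2, b1, with no cell reused.
Route from c3: 2× up (reaching c1), down-left to b2, up to b1, down-left to a2 — 5 moves in all.
Check: order respected (1 at step 2, 2 at step 3, 3 at step 4); 5 moves as required.

c3, c2, c1, b2, b1, a2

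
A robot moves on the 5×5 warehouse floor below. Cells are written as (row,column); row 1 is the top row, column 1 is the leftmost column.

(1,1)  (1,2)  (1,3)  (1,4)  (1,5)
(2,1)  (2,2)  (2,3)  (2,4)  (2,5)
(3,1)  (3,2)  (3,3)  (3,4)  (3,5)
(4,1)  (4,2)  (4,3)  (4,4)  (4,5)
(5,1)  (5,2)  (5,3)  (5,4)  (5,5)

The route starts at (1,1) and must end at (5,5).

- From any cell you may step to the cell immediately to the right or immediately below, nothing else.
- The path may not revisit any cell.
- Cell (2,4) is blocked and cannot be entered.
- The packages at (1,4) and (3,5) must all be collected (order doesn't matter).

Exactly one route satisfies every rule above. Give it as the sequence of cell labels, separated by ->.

Moves only go right or down, so the column and row indices never decrease.
Route from (1,1): right 4 to (1,5), down 4 to (5,5) — 8 moves in all.
Check: all required cells visited.

(1,1) -> (1,2) -> (1,3) -> (1,4) -> (1,5) -> (2,5) -> (3,5) -> (4,5) -> (5,5)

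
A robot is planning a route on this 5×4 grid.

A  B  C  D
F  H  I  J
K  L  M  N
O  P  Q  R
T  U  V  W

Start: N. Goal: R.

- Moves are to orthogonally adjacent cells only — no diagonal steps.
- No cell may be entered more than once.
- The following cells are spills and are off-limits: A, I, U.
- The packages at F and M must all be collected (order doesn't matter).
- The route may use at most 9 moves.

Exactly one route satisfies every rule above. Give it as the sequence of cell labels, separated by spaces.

N M L H F K O P Q R

The budget equals the shortest possible length, so every move has to be on a shortest route through the required cells.
Route from N: 2× left (reaching L), up to H, left to F, 2× down (reaching O), 3× right (reaching R) — 9 moves in all.
Check: all required cells visited; 9 ≤ 9 moves.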